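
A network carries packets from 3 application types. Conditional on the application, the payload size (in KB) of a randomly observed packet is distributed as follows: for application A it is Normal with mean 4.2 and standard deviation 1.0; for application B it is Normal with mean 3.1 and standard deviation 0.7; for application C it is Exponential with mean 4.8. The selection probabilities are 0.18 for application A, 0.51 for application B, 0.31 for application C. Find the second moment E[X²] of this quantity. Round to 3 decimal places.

For each component E[X²] = Var + (mean)², giving A: 18.64; B: 10.1; C: 46.08.
Overall E[X²] = 0.18·18.64 + 0.51·10.1 + 0.31·46.08 = 22.791.

22.791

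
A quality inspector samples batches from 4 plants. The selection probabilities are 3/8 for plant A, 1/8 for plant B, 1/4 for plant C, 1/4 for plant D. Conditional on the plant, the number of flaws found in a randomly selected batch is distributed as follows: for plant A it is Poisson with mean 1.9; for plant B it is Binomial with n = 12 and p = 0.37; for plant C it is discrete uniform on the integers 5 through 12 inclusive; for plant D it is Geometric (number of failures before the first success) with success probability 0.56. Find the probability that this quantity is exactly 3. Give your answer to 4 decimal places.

0.0978

Conditional on each plant, P(X = 3): A: 0.170982; B: 0.174218; C: 0; D: 0.047703.
By total probability, P(X = 3) = 0.375·0.170982 + 0.125·0.174218 + 0.25·0 + 0.25·0.047703 = 0.0978212.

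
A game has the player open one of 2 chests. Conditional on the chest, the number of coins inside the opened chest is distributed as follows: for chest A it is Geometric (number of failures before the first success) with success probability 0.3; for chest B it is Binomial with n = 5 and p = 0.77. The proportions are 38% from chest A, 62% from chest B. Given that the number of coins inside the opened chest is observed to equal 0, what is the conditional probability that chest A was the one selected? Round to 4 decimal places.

0.9965

Likelihoods P(X=0 | ·): A: 0.3; B: 0.000643634.
Posterior ∝ prior × likelihood. Numerator for A: 0.38·0.3 = 0.114.
Normalizing constant: 0.38·0.3 + 0.62·0.000643634 = 0.114399.
P(A | observation) = 0.114 / 0.114399 = 0.996512.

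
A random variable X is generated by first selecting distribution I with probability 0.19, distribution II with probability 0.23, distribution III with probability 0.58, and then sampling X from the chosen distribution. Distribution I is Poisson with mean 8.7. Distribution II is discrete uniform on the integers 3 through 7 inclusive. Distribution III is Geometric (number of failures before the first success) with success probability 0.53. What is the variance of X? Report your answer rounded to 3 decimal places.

12.666

Per component, I: μ=8.7, E[X²]=84.39; II: μ=5, E[X²]=27; III: μ=0.886792, E[X²]=2.45959.
E[X] = 0.19·8.7 + 0.23·5 + 0.58·0.886792 = 3.31734.
E[X²] = 0.19·84.39 + 0.23·27 + 0.58·2.45959 = 23.6707.
Var(X) = E[X²] − (E[X])² = 23.6707 − 11.0047 = 12.6659.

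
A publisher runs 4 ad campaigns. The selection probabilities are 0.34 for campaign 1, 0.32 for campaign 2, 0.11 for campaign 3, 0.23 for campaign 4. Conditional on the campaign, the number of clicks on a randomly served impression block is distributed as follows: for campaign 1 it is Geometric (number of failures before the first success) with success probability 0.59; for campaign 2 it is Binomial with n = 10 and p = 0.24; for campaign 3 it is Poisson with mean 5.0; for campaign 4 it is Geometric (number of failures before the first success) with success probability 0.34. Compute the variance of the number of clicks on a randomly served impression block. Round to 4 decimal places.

Per component, 1: μ=0.694915, E[X²]=1.66073; 2: μ=2.4, E[X²]=7.584; 3: μ=5, E[X²]=30; 4: μ=1.94118, E[X²]=9.47751.
E[X] = 0.34·0.694915 + 0.32·2.4 + 0.11·5 + 0.23·1.94118 = 2.00074.
E[X²] = 0.34·1.66073 + 0.32·7.584 + 0.11·30 + 0.23·9.47751 = 8.47136.
Var(X) = E[X²] − (E[X])² = 8.47136 − 4.00297 = 4.46839.

4.4684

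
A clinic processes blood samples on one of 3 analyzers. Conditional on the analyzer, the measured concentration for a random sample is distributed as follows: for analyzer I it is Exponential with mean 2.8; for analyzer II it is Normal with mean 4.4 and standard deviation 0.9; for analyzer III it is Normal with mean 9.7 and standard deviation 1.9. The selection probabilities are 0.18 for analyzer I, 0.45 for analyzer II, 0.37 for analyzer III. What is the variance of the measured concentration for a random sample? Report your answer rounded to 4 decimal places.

Per component, I: μ=2.8, E[X²]=15.68; II: μ=4.4, E[X²]=20.17; III: μ=9.7, E[X²]=97.7.
E[X] = 0.18·2.8 + 0.45·4.4 + 0.37·9.7 = 6.073.
E[X²] = 0.18·15.68 + 0.45·20.17 + 0.37·97.7 = 48.0479.
Var(X) = E[X²] − (E[X])² = 48.0479 − 36.8813 = 11.1666.

11.1666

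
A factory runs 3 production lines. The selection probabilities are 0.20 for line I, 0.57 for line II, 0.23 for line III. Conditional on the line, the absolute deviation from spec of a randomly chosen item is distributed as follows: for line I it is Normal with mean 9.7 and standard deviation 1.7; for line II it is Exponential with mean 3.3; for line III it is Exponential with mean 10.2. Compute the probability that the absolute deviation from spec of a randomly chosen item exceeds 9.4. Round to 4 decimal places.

Conditional on each line, P(X > 9.4): I: 0.570038; II: 0.057932; III: 0.397894.
By total probability, P(X > 9.4) = 0.2·0.570038 + 0.57·0.057932 + 0.23·0.397894 = 0.238545.

0.2385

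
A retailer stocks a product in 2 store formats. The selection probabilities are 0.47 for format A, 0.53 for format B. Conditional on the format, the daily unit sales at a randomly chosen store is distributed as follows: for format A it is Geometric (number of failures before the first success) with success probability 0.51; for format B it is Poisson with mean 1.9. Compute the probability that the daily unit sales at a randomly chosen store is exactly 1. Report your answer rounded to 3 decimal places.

0.268

Conditional on each format, P(X = 1): A: 0.2499; B: 0.28418.
By total probability, P(X = 1) = 0.47·0.2499 + 0.53·0.28418 = 0.268069.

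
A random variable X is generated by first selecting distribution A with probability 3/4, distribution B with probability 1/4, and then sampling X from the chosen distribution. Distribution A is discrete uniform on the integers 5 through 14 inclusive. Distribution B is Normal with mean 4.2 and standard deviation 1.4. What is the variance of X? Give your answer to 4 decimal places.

Per component, A: μ=9.5, E[X²]=98.5; B: μ=4.2, E[X²]=19.6.
E[X] = 0.75·9.5 + 0.25·4.2 = 8.175.
E[X²] = 0.75·98.5 + 0.25·19.6 = 78.775.
Var(X) = E[X²] − (E[X])² = 78.775 − 66.8306 = 11.9444.

11.9444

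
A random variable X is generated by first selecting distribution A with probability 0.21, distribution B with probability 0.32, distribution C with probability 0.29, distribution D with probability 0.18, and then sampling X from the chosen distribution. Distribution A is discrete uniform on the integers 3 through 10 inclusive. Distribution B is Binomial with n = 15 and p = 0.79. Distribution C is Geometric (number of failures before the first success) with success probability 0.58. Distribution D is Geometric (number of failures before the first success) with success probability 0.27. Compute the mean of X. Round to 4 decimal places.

Component means — A: 6.5; B: 11.85; C: 0.724138; D: 2.7037.
E[X] = 0.21·6.5 + 0.32·11.85 + 0.29·0.724138 + 0.18·2.7037 = 5.85367.

5.8537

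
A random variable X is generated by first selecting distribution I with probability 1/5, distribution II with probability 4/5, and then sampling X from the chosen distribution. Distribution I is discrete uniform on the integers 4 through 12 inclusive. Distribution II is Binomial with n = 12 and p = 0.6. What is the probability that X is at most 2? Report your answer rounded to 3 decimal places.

0.002

Conditional on each component, P(X ≤ 2): I: 0; II: 0.00281018.
By total probability, P(X ≤ 2) = 0.2·0 + 0.8·0.00281018 = 0.00224815.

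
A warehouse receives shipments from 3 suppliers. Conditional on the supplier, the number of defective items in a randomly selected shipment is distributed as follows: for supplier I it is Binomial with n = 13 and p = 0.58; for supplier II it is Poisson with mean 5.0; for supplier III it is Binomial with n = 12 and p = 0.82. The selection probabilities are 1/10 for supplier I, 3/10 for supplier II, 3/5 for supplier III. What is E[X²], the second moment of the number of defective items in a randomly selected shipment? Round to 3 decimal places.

74.160

For each component E[X²] = Var + (mean)², giving I: 60.0184; II: 30; III: 98.5968.
Overall E[X²] = 0.1·60.0184 + 0.3·30 + 0.6·98.5968 = 74.1599.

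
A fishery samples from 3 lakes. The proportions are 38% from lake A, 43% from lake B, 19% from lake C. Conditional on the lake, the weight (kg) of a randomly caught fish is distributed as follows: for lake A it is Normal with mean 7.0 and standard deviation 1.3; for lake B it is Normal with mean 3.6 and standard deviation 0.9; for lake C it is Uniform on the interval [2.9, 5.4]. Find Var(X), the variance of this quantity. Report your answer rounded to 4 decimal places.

Per component, A: μ=7, E[X²]=50.69; B: μ=3.6, E[X²]=13.77; C: μ=4.15, E[X²]=17.7433.
E[X] = 0.38·7 + 0.43·3.6 + 0.19·4.15 = 4.9965.
E[X²] = 0.38·50.69 + 0.43·13.77 + 0.19·17.7433 = 28.5545.
Var(X) = E[X²] − (E[X])² = 28.5545 − 24.965 = 3.58952.

3.5895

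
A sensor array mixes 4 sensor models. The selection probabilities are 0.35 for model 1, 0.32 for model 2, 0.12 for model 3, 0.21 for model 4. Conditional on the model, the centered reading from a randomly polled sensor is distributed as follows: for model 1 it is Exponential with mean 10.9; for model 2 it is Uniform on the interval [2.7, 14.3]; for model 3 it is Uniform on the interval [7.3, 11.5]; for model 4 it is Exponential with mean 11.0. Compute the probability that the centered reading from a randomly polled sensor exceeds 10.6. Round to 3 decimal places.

0.340

Conditional on each model, P(X > 10.6): 1: 0.378145; 2: 0.318966; 3: 0.214286; 4: 0.381503.
By total probability, P(X > 10.6) = 0.35·0.378145 + 0.32·0.318966 + 0.12·0.214286 + 0.21·0.381503 = 0.34025.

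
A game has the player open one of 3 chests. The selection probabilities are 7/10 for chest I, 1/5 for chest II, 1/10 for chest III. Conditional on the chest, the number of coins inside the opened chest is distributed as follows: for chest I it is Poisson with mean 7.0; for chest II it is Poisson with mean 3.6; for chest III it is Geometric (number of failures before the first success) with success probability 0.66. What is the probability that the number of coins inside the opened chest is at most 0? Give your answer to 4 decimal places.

0.0721

Conditional on each chest, P(X ≤ 0): I: 0.000911882; II: 0.0273237; III: 0.66.
By total probability, P(X ≤ 0) = 0.7·0.000911882 + 0.2·0.0273237 + 0.1·0.66 = 0.0721031.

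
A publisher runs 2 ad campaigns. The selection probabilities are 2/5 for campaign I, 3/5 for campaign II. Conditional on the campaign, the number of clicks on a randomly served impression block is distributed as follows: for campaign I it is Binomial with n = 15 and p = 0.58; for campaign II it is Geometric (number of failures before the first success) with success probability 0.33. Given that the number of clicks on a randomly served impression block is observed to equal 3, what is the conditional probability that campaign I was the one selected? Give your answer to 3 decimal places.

0.018

Likelihoods P(X=3 | ·): I: 0.00267477; II: 0.0992518.
Posterior ∝ prior × likelihood. Numerator for I: 0.4·0.00267477 = 0.00106991.
Normalizing constant: 0.4·0.00267477 + 0.6·0.0992518 = 0.060621.
P(I | observation) = 0.00106991 / 0.060621 = 0.0176492.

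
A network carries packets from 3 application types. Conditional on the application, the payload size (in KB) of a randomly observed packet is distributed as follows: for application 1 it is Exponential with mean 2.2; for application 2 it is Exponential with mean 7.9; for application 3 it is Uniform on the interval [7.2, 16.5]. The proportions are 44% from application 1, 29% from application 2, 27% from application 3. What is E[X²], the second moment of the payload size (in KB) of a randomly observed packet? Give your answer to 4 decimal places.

For each component E[X²] = Var + (mean)², giving 1: 9.68; 2: 124.82; 3: 147.63.
Overall E[X²] = 0.44·9.68 + 0.29·124.82 + 0.27·147.63 = 80.3171.

80.3171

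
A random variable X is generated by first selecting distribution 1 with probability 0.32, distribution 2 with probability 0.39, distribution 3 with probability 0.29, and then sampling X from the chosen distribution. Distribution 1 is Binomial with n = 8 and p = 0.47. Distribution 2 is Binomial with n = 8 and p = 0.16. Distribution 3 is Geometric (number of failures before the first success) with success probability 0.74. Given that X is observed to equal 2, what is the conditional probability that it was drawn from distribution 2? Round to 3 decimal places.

Likelihoods P(X=2 | ·): 1: 0.137091; 2: 0.25181; 3: 0.050024.
Posterior ∝ prior × likelihood. Numerator for 2: 0.39·0.25181 = 0.0982061.
Normalizing constant: 0.32·0.137091 + 0.39·0.25181 + 0.29·0.050024 = 0.156582.
P(2 | observation) = 0.0982061 / 0.156582 = 0.627186.

0.627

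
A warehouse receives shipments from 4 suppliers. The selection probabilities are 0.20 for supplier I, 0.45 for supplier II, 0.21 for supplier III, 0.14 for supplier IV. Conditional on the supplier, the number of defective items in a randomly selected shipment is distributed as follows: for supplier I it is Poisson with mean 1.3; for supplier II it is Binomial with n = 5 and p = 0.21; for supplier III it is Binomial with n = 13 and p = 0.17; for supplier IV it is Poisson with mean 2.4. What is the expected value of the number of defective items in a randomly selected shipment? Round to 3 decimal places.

Component means — I: 1.3; II: 1.05; III: 2.21; IV: 2.4.
E[X] = 0.2·1.3 + 0.45·1.05 + 0.21·2.21 + 0.14·2.4 = 1.5326.

1.533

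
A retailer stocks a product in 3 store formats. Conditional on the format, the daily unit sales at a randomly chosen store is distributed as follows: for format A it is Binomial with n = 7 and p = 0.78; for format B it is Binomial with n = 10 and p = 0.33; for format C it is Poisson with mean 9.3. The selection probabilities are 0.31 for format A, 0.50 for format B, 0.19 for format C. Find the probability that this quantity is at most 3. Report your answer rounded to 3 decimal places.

Conditional on each format, P(X ≤ 3): A: 0.0461368; B: 0.568368; C: 0.0171516.
By total probability, P(X ≤ 3) = 0.31·0.0461368 + 0.5·0.568368 + 0.19·0.0171516 = 0.301745.

0.302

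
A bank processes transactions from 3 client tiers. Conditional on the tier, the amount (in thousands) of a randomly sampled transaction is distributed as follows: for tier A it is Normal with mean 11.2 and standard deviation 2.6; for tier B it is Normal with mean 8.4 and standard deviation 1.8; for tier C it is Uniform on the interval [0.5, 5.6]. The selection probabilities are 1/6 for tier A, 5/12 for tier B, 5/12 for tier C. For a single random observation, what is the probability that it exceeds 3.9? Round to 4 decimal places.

Conditional on each tier, P(X > 3.9): A: 0.997505; B: 0.99379; C: 0.333333.
By total probability, P(X > 3.9) = 0.166667·0.997505 + 0.416667·0.99379 + 0.416667·0.333333 = 0.719219.

0.7192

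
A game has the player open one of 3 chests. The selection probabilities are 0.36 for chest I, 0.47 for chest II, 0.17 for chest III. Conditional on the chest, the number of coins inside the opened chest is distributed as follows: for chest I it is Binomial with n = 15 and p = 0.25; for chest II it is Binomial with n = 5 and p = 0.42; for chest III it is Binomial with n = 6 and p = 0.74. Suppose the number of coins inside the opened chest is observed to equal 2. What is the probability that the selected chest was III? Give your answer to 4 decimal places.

Likelihoods P(X=2 | ·): I: 0.155907; II: 0.344178; III: 0.037536.
Posterior ∝ prior × likelihood. Numerator for III: 0.17·0.037536 = 0.00638112.
Normalizing constant: 0.36·0.155907 + 0.47·0.344178 + 0.17·0.037536 = 0.224271.
P(III | observation) = 0.00638112 / 0.224271 = 0.0284527.

0.0285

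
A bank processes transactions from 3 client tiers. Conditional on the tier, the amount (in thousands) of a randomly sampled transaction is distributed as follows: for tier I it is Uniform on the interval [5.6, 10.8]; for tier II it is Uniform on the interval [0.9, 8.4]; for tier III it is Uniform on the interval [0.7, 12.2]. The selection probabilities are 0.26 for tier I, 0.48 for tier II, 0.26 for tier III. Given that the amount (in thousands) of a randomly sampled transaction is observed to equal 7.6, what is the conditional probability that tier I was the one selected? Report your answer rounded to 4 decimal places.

Likelihoods f(7.6 | ·): I: 0.192308; II: 0.133333; III: 0.0869565.
Posterior ∝ prior × likelihood. Numerator for I: 0.26·0.192308 = 0.05.
Normalizing constant: 0.26·0.192308 + 0.48·0.133333 + 0.26·0.0869565 = 0.136609.
P(I | observation) = 0.05 / 0.136609 = 0.366009.

0.3660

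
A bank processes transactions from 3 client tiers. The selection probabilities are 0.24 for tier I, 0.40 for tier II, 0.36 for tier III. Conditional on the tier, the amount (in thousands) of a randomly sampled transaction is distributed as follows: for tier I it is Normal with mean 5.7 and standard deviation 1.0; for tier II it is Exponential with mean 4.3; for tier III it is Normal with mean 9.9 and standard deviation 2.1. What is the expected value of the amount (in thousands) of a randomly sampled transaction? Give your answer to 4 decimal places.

6.6520

Component means — I: 5.7; II: 4.3; III: 9.9.
E[X] = 0.24·5.7 + 0.4·4.3 + 0.36·9.9 = 6.652.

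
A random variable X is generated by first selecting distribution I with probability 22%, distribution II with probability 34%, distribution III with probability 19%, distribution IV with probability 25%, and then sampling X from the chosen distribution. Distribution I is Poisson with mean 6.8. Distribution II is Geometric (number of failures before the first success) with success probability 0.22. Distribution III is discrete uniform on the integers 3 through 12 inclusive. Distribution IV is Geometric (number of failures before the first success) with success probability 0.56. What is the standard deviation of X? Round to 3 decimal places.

3.936

Per component, I: μ=6.8, E[X²]=53.04; II: μ=3.54545, E[X²]=28.686; III: μ=7.5, E[X²]=64.5; IV: μ=0.785714, E[X²]=2.02041.
E[X] = 0.22·6.8 + 0.34·3.54545 + 0.19·7.5 + 0.25·0.785714 = 4.32288.
E[X²] = 0.22·53.04 + 0.34·28.686 + 0.19·64.5 + 0.25·2.02041 = 34.1821.
Var(X) = E[X²] − (E[X])² = 34.1821 − 18.6873 = 15.4948.
SD(X) = √15.4948 = 3.93634.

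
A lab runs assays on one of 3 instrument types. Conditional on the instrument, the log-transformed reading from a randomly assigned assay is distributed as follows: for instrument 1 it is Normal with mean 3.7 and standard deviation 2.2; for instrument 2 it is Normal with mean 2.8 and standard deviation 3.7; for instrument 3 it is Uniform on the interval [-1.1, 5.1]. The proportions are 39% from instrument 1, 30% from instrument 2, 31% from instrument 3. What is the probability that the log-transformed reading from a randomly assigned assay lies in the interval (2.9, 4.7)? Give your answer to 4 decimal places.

0.2693

Conditional on each instrument, P(2.9 < X < 4.7): 1: 0.317217; 2: 0.185423; 3: 0.290323.
By total probability, P(2.9 < X < 4.7) = 0.39·0.317217 + 0.3·0.185423 + 0.31·0.290323 = 0.269342.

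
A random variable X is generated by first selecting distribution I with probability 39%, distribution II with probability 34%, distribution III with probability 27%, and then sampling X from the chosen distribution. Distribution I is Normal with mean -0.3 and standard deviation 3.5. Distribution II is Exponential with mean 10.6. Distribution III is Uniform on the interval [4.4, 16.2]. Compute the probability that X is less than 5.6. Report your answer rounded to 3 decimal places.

0.539

Conditional on each component, P(X < 5.6): I: 0.954075; II: 0.410395; III: 0.101695.
By total probability, P(X < 5.6) = 0.39·0.954075 + 0.34·0.410395 + 0.27·0.101695 = 0.539081.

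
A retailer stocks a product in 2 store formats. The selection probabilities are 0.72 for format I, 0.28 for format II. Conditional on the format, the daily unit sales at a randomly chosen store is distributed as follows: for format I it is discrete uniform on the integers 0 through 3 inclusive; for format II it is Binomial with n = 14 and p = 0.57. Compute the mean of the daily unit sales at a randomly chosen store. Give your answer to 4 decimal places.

Component means — I: 1.5; II: 7.98.
E[X] = 0.72·1.5 + 0.28·7.98 = 3.3144.

3.3144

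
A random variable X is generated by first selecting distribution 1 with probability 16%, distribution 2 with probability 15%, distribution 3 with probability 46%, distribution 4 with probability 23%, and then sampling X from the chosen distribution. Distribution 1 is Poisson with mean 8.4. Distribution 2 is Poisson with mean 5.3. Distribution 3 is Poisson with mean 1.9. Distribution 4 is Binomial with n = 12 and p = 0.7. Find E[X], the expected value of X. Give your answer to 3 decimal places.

Component means — 1: 8.4; 2: 5.3; 3: 1.9; 4: 8.4.
E[X] = 0.16·8.4 + 0.15·5.3 + 0.46·1.9 + 0.23·8.4 = 4.945.

4.945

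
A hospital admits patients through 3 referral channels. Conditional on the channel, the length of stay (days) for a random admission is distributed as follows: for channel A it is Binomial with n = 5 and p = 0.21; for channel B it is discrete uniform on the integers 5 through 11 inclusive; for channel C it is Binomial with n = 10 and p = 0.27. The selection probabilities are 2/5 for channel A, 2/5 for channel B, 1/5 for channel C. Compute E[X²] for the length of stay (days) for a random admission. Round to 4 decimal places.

29.8250

For each component E[X²] = Var + (mean)², giving A: 1.932; B: 68; C: 9.261.
Overall E[X²] = 0.4·1.932 + 0.4·68 + 0.2·9.261 = 29.825.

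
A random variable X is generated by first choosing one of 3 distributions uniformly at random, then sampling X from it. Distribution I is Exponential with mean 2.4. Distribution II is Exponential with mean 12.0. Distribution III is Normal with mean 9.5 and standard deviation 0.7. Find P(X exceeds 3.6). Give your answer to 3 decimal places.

Conditional on each component, P(X > 3.6): I: 0.22313; II: 0.740818; III: 1.
By total probability, P(X > 3.6) = 0.333333·0.22313 + 0.333333·0.740818 + 0.333333·1 = 0.654649.

0.655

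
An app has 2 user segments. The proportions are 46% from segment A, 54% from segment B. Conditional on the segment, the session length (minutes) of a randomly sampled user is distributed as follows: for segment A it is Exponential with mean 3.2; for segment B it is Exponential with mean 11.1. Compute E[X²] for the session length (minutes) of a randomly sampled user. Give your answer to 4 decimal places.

142.4876

For each component E[X²] = Var + (mean)², giving A: 20.48; B: 246.42.
Overall E[X²] = 0.46·20.48 + 0.54·246.42 = 142.488.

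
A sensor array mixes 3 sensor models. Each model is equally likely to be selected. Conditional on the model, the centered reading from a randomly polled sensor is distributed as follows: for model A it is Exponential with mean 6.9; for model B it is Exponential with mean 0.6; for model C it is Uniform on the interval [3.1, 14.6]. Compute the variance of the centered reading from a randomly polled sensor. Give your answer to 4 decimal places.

32.0586

Per component, A: μ=6.9, E[X²]=95.22; B: μ=0.6, E[X²]=0.72; C: μ=8.85, E[X²]=89.3433.
E[X] = 0.333333·6.9 + 0.333333·0.6 + 0.333333·8.85 = 5.45.
E[X²] = 0.333333·95.22 + 0.333333·0.72 + 0.333333·89.3433 = 61.7611.
Var(X) = E[X²] − (E[X])² = 61.7611 − 29.7025 = 32.0586.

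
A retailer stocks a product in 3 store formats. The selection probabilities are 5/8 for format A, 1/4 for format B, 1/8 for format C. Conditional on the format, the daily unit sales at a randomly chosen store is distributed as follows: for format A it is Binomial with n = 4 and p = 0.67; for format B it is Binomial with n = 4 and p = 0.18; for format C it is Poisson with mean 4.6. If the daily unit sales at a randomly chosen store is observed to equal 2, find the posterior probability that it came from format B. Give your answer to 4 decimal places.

0.1425

Likelihoods P(X=2 | ·): A: 0.293311; B: 0.130715; C: 0.106348.
Posterior ∝ prior × likelihood. Numerator for B: 0.25·0.130715 = 0.0326786.
Normalizing constant: 0.625·0.293311 + 0.25·0.130715 + 0.125·0.106348 = 0.229292.
P(B | observation) = 0.0326786 / 0.229292 = 0.14252.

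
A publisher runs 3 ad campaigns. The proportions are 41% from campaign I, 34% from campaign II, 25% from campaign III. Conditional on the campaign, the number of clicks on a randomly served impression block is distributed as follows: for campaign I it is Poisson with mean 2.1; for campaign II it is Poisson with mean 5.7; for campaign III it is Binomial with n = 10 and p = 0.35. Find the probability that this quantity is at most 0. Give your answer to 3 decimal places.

Conditional on each campaign, P(X ≤ 0): I: 0.122456; II: 0.00334597; III: 0.0134627.
By total probability, P(X ≤ 0) = 0.41·0.122456 + 0.34·0.00334597 + 0.25·0.0134627 = 0.0547104.

0.055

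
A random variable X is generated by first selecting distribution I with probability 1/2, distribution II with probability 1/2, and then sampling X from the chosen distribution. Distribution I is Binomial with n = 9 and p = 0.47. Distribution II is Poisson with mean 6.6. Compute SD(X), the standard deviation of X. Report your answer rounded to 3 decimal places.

2.414

Per component, I: μ=4.23, E[X²]=20.1348; II: μ=6.6, E[X²]=50.16.
E[X] = 0.5·4.23 + 0.5·6.6 = 5.415.
E[X²] = 0.5·20.1348 + 0.5·50.16 = 35.1474.
Var(X) = E[X²] − (E[X])² = 35.1474 − 29.3222 = 5.82518.
SD(X) = √5.82518 = 2.41354.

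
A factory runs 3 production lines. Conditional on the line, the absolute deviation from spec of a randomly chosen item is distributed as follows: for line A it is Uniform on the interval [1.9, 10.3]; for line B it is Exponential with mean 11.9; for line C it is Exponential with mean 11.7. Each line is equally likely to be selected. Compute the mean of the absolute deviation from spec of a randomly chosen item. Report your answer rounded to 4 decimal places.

Component means — A: 6.1; B: 11.9; C: 11.7.
E[X] = 0.333333·6.1 + 0.333333·11.9 + 0.333333·11.7 = 9.9.

9.9000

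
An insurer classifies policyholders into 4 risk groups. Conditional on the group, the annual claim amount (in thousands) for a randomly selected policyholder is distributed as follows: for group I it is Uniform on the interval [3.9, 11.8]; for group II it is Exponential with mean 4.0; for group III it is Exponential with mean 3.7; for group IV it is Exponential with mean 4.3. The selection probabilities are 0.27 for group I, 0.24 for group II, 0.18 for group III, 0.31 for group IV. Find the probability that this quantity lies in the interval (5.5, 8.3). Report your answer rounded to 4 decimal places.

0.1891

Conditional on each group, P(5.5 < X < 8.3): I: 0.35443; II: 0.127283; III: 0.120052; IV: 0.133182.
By total probability, P(5.5 < X < 8.3) = 0.27·0.35443 + 0.24·0.127283 + 0.18·0.120052 + 0.31·0.133182 = 0.18914.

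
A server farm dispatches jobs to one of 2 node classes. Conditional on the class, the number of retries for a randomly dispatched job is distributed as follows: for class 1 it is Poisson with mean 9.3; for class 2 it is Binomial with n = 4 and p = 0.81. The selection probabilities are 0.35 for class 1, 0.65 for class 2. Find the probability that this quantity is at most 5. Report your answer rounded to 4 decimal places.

0.6845

Conditional on each class, P(X ≤ 5): 1: 0.0986498; 2: 1.
By total probability, P(X ≤ 5) = 0.35·0.0986498 + 0.65·1 = 0.684527.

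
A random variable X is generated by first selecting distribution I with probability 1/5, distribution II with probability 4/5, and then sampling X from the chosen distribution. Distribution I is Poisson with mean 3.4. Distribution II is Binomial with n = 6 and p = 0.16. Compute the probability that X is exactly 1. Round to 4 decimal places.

Conditional on each component, P(X = 1): I: 0.113469; II: 0.401483.
By total probability, P(X = 1) = 0.2·0.113469 + 0.8·0.401483 = 0.343881.

0.3439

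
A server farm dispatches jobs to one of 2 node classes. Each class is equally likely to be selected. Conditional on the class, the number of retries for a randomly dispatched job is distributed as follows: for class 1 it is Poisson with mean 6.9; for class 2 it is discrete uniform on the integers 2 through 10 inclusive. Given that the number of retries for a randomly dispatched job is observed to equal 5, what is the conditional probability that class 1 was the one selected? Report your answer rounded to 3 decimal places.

Likelihoods P(X=5 | ·): 1: 0.131351; 2: 0.111111.
Posterior ∝ prior × likelihood. Numerator for 1: 0.5·0.131351 = 0.0656753.
Normalizing constant: 0.5·0.131351 + 0.5·0.111111 = 0.121231.
P(1 | observation) = 0.0656753 / 0.121231 = 0.541738.

0.542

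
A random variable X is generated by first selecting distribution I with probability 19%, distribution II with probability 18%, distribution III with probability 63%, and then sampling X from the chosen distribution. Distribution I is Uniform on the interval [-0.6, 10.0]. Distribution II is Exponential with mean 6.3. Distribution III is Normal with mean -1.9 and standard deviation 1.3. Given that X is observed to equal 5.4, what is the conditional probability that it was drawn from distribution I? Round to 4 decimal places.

0.5965

Likelihoods f(5.4 | ·): I: 0.0943396; II: 0.0673608; III: 4.36276e-08.
Posterior ∝ prior × likelihood. Numerator for I: 0.19·0.0943396 = 0.0179245.
Normalizing constant: 0.19·0.0943396 + 0.18·0.0673608 + 0.63·4.36276e-08 = 0.0300495.
P(I | observation) = 0.0179245 / 0.0300495 = 0.5965.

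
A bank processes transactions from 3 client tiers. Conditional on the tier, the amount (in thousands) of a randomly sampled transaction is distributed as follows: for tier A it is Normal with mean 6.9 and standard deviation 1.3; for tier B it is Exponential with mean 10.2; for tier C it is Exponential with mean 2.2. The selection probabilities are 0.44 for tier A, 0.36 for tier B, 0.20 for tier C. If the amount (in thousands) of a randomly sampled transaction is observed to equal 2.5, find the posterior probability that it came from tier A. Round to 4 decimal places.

Likelihoods f(2.5 | ·): A: 0.000998643; B: 0.0767282; C: 0.145902.
Posterior ∝ prior × likelihood. Numerator for A: 0.44·0.000998643 = 0.000439403.
Normalizing constant: 0.44·0.000998643 + 0.36·0.0767282 + 0.2·0.145902 = 0.0572419.
P(A | observation) = 0.000439403 / 0.0572419 = 0.00767624.

0.0077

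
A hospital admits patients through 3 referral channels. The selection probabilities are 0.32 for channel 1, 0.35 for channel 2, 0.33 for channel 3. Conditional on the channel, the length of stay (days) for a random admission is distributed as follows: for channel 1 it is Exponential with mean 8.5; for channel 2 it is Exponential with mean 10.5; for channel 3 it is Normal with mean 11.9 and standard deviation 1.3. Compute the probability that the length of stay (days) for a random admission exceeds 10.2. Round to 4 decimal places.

0.5274

Conditional on each channel, P(X > 10.2): 1: 0.301194; 2: 0.378542; 3: 0.904511.
By total probability, P(X > 10.2) = 0.32·0.301194 + 0.35·0.378542 + 0.33·0.904511 = 0.52736.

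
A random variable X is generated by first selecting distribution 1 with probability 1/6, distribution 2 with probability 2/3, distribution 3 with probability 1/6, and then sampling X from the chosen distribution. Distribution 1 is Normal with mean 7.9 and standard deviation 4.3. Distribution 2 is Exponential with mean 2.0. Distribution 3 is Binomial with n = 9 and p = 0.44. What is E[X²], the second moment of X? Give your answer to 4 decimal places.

For each component E[X²] = Var + (mean)², giving 1: 80.9; 2: 8; 3: 17.8992.
Overall E[X²] = 0.166667·80.9 + 0.666667·8 + 0.166667·17.8992 = 21.7999.

21.7999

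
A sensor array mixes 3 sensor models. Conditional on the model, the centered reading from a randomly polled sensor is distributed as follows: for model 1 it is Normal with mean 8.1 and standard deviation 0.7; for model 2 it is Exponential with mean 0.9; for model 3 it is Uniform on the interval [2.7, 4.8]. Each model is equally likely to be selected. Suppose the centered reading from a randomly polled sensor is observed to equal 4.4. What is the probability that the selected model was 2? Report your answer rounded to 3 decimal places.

Likelihoods f(4.4 | ·): 1: 4.88634e-07; 2: 0.00836643; 3: 0.47619.
Posterior ∝ prior × likelihood. Numerator for 2: 0.333333·0.00836643 = 0.00278881.
Normalizing constant: 0.333333·4.88634e-07 + 0.333333·0.00836643 + 0.333333·0.47619 = 0.161519.
P(2 | observation) = 0.00278881 / 0.161519 = 0.0172661.

0.017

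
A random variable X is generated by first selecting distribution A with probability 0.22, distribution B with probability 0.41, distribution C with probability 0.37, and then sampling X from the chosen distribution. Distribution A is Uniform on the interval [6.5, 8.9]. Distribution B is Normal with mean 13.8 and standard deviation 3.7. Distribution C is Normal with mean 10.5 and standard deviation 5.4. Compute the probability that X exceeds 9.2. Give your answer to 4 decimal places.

0.5864

Conditional on each component, P(X > 9.2): A: 0; B: 0.893111; C: 0.595122.
By total probability, P(X > 9.2) = 0.22·0 + 0.41·0.893111 + 0.37·0.595122 = 0.586371.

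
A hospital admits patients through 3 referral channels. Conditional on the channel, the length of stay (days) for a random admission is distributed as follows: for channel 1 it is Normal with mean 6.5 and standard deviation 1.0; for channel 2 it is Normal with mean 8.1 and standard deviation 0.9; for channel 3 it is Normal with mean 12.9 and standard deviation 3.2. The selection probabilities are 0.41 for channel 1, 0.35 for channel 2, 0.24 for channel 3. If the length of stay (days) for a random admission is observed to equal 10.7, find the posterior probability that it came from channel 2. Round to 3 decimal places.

0.092

Likelihoods f(10.7 | ·): 1: 5.89431e-05; 2: 0.00683009; 3: 0.0984292.
Posterior ∝ prior × likelihood. Numerator for 2: 0.35·0.00683009 = 0.00239053.
Normalizing constant: 0.41·5.89431e-05 + 0.35·0.00683009 + 0.24·0.0984292 = 0.0260377.
P(2 | observation) = 0.00239053 / 0.0260377 = 0.0918103.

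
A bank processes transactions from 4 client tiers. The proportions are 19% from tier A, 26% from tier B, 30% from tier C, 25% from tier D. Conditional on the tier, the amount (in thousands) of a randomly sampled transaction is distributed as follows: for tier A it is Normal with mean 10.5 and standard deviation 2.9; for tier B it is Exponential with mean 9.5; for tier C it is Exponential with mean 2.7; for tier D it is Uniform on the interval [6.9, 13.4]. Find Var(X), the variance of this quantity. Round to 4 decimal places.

39.4501

Per component, A: μ=10.5, E[X²]=118.66; B: μ=9.5, E[X²]=180.5; C: μ=2.7, E[X²]=14.58; D: μ=10.15, E[X²]=106.543.
E[X] = 0.19·10.5 + 0.26·9.5 + 0.3·2.7 + 0.25·10.15 = 7.8125.
E[X²] = 0.19·118.66 + 0.26·180.5 + 0.3·14.58 + 0.25·106.543 = 100.485.
Var(X) = E[X²] − (E[X])² = 100.485 − 61.0352 = 39.4501.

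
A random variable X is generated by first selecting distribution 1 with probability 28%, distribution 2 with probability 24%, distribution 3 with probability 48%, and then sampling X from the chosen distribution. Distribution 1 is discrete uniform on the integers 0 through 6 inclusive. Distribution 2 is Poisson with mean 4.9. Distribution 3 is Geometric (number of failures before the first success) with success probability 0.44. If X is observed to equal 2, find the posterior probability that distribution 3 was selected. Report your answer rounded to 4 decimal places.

0.5187

Likelihoods P(X=2 | ·): 1: 0.142857; 2: 0.0893962; 3: 0.137984.
Posterior ∝ prior × likelihood. Numerator for 3: 0.48·0.137984 = 0.0662323.
Normalizing constant: 0.28·0.142857 + 0.24·0.0893962 + 0.48·0.137984 = 0.127687.
P(3 | observation) = 0.0662323 / 0.127687 = 0.518707.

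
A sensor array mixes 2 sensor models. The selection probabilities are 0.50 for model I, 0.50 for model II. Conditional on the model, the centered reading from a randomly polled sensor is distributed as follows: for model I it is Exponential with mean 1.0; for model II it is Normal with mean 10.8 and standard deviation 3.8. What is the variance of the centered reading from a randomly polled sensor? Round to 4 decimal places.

31.7300

Per component, I: μ=1, E[X²]=2; II: μ=10.8, E[X²]=131.08.
E[X] = 0.5·1 + 0.5·10.8 = 5.9.
E[X²] = 0.5·2 + 0.5·131.08 = 66.54.
Var(X) = E[X²] − (E[X])² = 66.54 − 34.81 = 31.73.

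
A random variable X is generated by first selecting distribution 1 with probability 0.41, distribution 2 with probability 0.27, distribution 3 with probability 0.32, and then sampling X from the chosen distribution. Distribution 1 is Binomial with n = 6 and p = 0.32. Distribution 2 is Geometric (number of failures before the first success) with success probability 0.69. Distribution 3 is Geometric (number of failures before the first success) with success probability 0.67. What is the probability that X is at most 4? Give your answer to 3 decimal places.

0.992

Conditional on each component, P(X ≤ 4): 1: 0.985236; 2: 0.997137; 3: 0.996086.
By total probability, P(X ≤ 4) = 0.41·0.985236 + 0.27·0.997137 + 0.32·0.996086 = 0.991921.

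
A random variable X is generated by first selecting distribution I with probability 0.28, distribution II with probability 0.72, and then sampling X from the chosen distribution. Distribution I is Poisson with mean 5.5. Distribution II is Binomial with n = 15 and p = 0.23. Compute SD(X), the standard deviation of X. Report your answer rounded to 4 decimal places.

Per component, I: μ=5.5, E[X²]=35.75; II: μ=3.45, E[X²]=14.559.
E[X] = 0.28·5.5 + 0.72·3.45 = 4.024.
E[X²] = 0.28·35.75 + 0.72·14.559 = 20.4925.
Var(X) = E[X²] − (E[X])² = 20.4925 − 16.1926 = 4.2999.
SD(X) = √4.2999 = 2.07362.

2.0736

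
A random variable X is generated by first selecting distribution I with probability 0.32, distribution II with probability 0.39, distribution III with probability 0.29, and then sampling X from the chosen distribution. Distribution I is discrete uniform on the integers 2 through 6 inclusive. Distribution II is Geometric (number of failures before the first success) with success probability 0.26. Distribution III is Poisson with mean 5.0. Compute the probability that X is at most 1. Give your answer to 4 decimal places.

Conditional on each component, P(X ≤ 1): I: 0; II: 0.4524; III: 0.0404277.
By total probability, P(X ≤ 1) = 0.32·0 + 0.39·0.4524 + 0.29·0.0404277 = 0.18816.

0.1882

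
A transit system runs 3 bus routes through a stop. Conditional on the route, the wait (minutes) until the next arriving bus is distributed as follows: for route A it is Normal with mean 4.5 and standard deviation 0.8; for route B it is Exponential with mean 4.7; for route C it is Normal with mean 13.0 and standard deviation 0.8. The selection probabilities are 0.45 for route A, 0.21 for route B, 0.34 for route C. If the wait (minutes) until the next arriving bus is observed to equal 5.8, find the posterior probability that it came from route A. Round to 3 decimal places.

0.822

Likelihoods f(5.8 | ·): A: 0.133173; B: 0.061939; C: 1.28497e-18.
Posterior ∝ prior × likelihood. Numerator for A: 0.45·0.133173 = 0.0599278.
Normalizing constant: 0.45·0.133173 + 0.21·0.061939 + 0.34·1.28497e-18 = 0.072935.
P(A | observation) = 0.0599278 / 0.072935 = 0.82166.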